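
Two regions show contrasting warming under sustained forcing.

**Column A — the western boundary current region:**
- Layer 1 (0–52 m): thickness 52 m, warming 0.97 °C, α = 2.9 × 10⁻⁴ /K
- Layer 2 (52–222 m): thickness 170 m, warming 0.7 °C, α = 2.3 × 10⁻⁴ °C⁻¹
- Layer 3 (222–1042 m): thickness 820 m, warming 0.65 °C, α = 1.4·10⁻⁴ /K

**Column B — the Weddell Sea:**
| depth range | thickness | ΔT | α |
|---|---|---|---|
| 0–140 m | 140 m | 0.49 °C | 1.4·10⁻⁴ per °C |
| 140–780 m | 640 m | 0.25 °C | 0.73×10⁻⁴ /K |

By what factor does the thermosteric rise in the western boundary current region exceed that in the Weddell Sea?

A Layer 1: 0.97 × 2.9×10⁻⁴ × 52 = 0.0146276 m
A 0.7 × 2.3×10⁻⁴ × 170 = 0.02737 m
A 222–1042 m: 1.4×10⁻⁴ × 820 × 0.65 = 0.07462 m
A total: 0.1166176 m
B 0–140 m: 140 × 0.49 × 1.4×10⁻⁴ = 0.009604 m
B 640 × 0.73×10⁻⁴ × 0.25 = 0.01168 m
B total: 0.021284 m
Ratio: 0.1166176 / 0.021284 ≈ 5.479

5.5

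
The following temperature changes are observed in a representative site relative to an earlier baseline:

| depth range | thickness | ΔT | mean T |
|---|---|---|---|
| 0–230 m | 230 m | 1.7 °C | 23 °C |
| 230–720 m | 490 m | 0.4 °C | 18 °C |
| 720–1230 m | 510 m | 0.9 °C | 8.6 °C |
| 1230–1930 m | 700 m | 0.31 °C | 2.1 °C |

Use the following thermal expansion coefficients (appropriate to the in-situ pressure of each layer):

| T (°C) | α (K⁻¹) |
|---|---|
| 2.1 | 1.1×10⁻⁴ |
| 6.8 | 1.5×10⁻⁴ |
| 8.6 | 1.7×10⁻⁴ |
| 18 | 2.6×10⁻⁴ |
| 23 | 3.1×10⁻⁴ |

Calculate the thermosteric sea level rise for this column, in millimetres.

274 mm of thermosteric rise

Layer 1 at 23 °C → α = 3.1×10⁻⁴ K⁻¹
Layer 2 at 18 °C → α = 2.6×10⁻⁴ K⁻¹
Layer 3 at 8.6 °C → α = 1.7×10⁻⁴ K⁻¹
Layer 4 at 2.1 °C → α = 1.1×10⁻⁴ K⁻¹
1.7 × 3.1×10⁻⁴ × 230 = 0.12121 m
2.6×10⁻⁴ × 490 × 0.4 = 0.05096 m
720–1230 m: 1.7×10⁻⁴ × 0.9 × 510 = 0.07803 m
1230–1930 m: 1.1×10⁻⁴ × 700 × 0.31 = 0.02387 m
Δh = 0.12121 + 0.05096 + 0.07803 + 0.02387 = 0.27407 m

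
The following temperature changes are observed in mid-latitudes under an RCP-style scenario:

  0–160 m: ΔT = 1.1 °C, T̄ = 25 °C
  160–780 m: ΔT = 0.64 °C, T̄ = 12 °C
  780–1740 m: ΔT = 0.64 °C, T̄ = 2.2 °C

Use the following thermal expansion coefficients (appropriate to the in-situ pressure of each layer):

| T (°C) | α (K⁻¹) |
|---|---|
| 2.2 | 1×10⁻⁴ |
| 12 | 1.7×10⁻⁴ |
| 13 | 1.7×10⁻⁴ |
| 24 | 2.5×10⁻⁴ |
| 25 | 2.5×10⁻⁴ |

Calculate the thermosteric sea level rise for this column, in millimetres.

Layer 1 at 25 °C → α = 2.5×10⁻⁴ K⁻¹
Layer 2 at 12 °C → α = 1.7×10⁻⁴ K⁻¹
Layer 3 at 2.2 °C → α = 1×10⁻⁴ K⁻¹
160 × 2.5×10⁻⁴ × 1.1 = 0.04400 m
160–780 m: 1.7×10⁻⁴ × 0.64 × 620 = 0.067456 m
0.64 × 960 × 1×10⁻⁴ = 0.06144 m
Δh = 0.04400 + 0.067456 + 0.06144 = 0.172896 m ≈ 173 mm

Δh = 173 mm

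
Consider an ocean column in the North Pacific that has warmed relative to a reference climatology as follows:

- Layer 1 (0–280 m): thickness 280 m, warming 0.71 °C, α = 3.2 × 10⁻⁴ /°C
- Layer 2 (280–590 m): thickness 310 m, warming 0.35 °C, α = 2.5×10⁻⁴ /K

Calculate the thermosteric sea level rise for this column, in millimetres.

about 91 mm

0.71 × 280 × 3.2×10⁻⁴ = 0.063616 m
2.5×10⁻⁴ × 0.35 × 310 = 0.027125 m
Δh = 0.063616 + 0.027125 = 0.090741 m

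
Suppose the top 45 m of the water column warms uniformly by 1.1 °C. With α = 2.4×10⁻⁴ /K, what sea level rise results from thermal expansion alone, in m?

Δh = αΔT·H = 2.4×10⁻⁴ × 1.1 × 45 = 0.01188 m

0.0119 m of thermosteric rise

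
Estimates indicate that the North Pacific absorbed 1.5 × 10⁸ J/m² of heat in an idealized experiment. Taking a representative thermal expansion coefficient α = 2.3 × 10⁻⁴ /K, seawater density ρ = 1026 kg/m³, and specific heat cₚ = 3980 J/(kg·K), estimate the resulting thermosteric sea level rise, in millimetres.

8.4 mm

Δh = αQ/(ρcₚ) = 2.3×10⁻⁴ × 1.5×10⁸ / (1026 × 3980) ≈ 0.0084487 m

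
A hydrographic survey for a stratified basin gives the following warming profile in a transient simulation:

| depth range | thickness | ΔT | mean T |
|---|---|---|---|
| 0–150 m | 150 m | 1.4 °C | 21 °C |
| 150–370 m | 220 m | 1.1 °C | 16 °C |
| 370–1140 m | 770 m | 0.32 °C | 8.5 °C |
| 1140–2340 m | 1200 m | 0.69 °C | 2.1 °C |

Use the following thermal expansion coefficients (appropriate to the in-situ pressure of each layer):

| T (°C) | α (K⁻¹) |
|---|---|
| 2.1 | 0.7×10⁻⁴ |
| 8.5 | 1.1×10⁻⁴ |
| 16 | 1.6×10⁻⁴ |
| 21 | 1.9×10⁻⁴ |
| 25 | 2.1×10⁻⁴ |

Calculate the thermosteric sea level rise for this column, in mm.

Layer 1 at 21 °C → α = 1.9×10⁻⁴ K⁻¹
Layer 2 at 16 °C → α = 1.6×10⁻⁴ K⁻¹
Layer 3 at 8.5 °C → α = 1.1×10⁻⁴ K⁻¹
Layer 4 at 2.1 °C → α = 0.7×10⁻⁴ K⁻¹
Layer 1: 150 × 1.9×10⁻⁴ × 1.4 = 0.03990 m
Layer 2: 1.6×10⁻⁴ × 1.1 × 220 = 0.03872 m
370–1140 m: 770 × 1.1×10⁻⁴ × 0.32 = 0.027104 m
1200 × 0.7×10⁻⁴ × 0.69 = 0.05796 m
Δh = 0.03990 + 0.03872 + 0.027104 + 0.05796 = 0.163684 m ≈ 164 mm

Δh ≈ 164 mm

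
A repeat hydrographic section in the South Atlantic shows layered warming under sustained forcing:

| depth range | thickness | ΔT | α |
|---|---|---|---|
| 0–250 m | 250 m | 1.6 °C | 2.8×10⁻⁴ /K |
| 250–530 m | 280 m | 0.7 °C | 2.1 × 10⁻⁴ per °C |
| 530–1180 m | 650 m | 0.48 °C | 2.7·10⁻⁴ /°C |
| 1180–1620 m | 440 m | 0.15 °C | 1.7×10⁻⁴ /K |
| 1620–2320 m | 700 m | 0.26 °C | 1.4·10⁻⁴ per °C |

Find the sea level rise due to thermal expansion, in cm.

27 cm

0–250 m: 1.6 × 250 × 2.8×10⁻⁴ = 0.11200 m
250–530 m: 0.7 × 2.1×10⁻⁴ × 280 = 0.04116 m
650 × 2.7×10⁻⁴ × 0.48 = 0.08424 m
Layer 4: 0.15 × 440 × 1.7×10⁻⁴ = 0.01122 m
1620–2320 m: 700 × 1.4×10⁻⁴ × 0.26 = 0.02548 m
Δh = 0.11200 + 0.04116 + 0.08424 + 0.01122 + 0.02548 = 0.27410 m ≈ 27 cm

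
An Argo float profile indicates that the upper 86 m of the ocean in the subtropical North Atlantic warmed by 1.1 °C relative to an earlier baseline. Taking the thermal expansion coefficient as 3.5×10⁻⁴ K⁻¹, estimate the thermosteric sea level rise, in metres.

Δh = αΔT·H = 3.5×10⁻⁴ × 1.1 × 86 = 0.03311 m

Δh = 0.0331 m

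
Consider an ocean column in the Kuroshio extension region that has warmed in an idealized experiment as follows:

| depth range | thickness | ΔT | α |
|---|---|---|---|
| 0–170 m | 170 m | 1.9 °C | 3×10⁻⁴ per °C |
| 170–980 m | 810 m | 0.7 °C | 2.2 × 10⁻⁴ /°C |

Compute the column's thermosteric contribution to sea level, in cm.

3×10⁻⁴ × 1.9 × 170 = 0.09690 m
810 × 2.2×10⁻⁴ × 0.7 = 0.12474 m
Δh = 0.09690 + 0.12474 = 0.22164 m ≈ 22 cm

22 cm of thermosteric rise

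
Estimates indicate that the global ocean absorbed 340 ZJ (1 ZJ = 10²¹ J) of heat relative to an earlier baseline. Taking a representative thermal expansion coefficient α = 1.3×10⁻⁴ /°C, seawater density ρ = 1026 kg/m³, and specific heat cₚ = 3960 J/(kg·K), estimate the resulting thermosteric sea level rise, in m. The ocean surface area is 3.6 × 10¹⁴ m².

Per unit area: Q = 340×10²¹ / (3.6×10¹⁴) ≈ 9.444×10⁸ J/m²
Δh = αQ/(ρcₚ) = 1.3×10⁻⁴ × 9.444×10⁸ / (1026 × 3960) ≈ 0.030217 m

about 0.030 m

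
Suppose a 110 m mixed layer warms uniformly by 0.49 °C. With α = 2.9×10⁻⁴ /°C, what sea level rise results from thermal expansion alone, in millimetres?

Δh ≈ 15.6 mm

Δh = αΔT·H = 2.9×10⁻⁴ × 0.49 × 110 = 0.015631 m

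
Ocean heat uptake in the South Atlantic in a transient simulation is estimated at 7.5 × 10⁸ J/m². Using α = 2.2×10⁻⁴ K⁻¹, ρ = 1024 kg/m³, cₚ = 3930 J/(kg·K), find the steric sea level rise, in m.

Δh = 0.0410 m

Δh = αQ/(ρcₚ) = 2.2×10⁻⁴ × 7.5×10⁸ / (1024 × 3930) ≈ 0.041001 m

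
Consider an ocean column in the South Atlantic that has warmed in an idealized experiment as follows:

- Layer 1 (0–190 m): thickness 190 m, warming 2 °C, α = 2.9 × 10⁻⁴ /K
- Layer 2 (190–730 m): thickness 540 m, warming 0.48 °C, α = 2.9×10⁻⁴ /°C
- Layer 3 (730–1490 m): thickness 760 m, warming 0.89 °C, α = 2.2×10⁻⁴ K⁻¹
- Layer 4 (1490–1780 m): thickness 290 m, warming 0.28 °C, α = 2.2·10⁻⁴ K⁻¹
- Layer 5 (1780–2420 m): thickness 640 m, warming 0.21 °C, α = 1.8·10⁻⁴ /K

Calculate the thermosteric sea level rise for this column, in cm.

about 37.6 cm

2 × 2.9×10⁻⁴ × 190 = 0.11020 m
190–730 m: 540 × 0.48 × 2.9×10⁻⁴ = 0.075168 m
2.2×10⁻⁴ × 0.89 × 760 = 0.148808 m
2.2×10⁻⁴ × 290 × 0.28 = 0.017864 m
1780–2420 m: 640 × 1.8×10⁻⁴ × 0.21 = 0.024192 m
Δh = 0.11020 + 0.075168 + 0.148808 + 0.017864 + 0.024192 = 0.376232 m ≈ 37.6 cm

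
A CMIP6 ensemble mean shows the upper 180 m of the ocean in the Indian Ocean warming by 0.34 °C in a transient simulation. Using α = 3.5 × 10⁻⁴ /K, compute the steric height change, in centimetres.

Δh = αΔT·H = 3.5×10⁻⁴ × 0.34 × 180 = 0.02142 m

2.1 cm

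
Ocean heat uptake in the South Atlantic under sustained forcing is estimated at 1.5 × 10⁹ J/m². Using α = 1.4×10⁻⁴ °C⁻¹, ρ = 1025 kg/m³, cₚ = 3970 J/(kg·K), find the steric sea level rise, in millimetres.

about 51.6 mm

Δh = αQ/(ρcₚ) = 1.4×10⁻⁴ × 1.5×10⁹ / (1025 × 3970) ≈ 0.051607 m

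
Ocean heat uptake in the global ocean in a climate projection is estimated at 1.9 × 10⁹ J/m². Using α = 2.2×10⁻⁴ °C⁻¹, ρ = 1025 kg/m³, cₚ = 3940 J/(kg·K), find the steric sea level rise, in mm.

104 mm of thermosteric rise

Δh = αQ/(ρcₚ) = 2.2×10⁻⁴ × 1.9×10⁹ / (1025 × 3940) ≈ 0.10350 m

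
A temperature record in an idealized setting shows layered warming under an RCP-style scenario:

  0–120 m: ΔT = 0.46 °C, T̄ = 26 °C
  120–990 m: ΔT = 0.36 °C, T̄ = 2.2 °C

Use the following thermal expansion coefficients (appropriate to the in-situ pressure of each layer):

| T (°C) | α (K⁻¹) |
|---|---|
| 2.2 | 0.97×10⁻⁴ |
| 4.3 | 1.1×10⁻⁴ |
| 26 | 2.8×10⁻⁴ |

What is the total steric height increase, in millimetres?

45.8 mm of thermosteric rise

Layer 1 at 26 °C → α = 2.8×10⁻⁴ K⁻¹
Layer 2 at 2.2 °C → α = 0.97×10⁻⁴ K⁻¹
0.46 × 120 × 2.8×10⁻⁴ = 0.015456 m
Layer 2: 0.97×10⁻⁴ × 870 × 0.36 = 0.0303804 m
Δh = 0.015456 + 0.0303804 = 0.0458364 m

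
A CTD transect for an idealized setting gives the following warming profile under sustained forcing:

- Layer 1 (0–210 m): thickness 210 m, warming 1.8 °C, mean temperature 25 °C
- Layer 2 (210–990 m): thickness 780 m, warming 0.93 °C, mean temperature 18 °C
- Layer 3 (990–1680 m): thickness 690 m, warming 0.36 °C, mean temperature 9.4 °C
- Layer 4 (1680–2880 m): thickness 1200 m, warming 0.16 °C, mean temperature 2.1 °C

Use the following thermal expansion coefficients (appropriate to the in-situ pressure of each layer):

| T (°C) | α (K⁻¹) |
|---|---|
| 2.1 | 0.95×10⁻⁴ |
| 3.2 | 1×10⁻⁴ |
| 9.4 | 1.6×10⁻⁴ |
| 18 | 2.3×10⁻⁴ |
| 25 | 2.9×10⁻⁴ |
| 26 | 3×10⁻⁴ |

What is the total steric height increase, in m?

Δh ≈ 0.33 m

Layer 1 at 25 °C → α = 2.9×10⁻⁴ K⁻¹
Layer 2 at 18 °C → α = 2.3×10⁻⁴ K⁻¹
Layer 3 at 9.4 °C → α = 1.6×10⁻⁴ K⁻¹
Layer 4 at 2.1 °C → α = 0.95×10⁻⁴ K⁻¹
1.8 × 210 × 2.9×10⁻⁴ = 0.10962 m
2.3×10⁻⁴ × 0.93 × 780 = 0.166842 m
690 × 1.6×10⁻⁴ × 0.36 = 0.039744 m
1680–2880 m: 0.16 × 1200 × 0.95×10⁻⁴ = 0.01824 m
Δh = 0.10962 + 0.166842 + 0.039744 + 0.01824 = 0.334446 m ≈ 0.33 m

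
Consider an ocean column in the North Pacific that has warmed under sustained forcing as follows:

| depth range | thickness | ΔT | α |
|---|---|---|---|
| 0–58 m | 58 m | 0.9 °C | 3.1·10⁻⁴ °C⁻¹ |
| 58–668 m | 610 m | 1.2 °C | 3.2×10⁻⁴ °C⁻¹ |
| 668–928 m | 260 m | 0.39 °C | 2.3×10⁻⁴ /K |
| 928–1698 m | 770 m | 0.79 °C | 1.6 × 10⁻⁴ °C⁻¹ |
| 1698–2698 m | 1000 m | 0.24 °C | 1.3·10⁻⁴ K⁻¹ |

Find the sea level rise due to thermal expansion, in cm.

40.2 cm of thermosteric rise

0.9 × 3.1×10⁻⁴ × 58 = 0.016182 m
58–668 m: 3.2×10⁻⁴ × 610 × 1.2 = 0.23424 m
0.39 × 2.3×10⁻⁴ × 260 = 0.023322 m
Layer 4: 0.79 × 1.6×10⁻⁴ × 770 = 0.097328 m
Layer 5: 0.24 × 1.3×10⁻⁴ × 1000 = 0.03120 m
Δh = 0.016182 + 0.23424 + 0.023322 + 0.097328 + 0.03120 = 0.402272 m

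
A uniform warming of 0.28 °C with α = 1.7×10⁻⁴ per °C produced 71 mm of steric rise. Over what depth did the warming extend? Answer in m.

H ≈ 1490 m

H = Δh/(αΔT) = 0.071 / (1.7×10⁻⁴ × 0.28) ≈ 1492 m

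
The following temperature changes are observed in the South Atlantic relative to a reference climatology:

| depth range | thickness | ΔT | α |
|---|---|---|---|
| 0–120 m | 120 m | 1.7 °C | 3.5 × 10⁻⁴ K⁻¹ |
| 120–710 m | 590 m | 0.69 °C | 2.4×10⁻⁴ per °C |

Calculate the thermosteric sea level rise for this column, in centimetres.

0–120 m: 120 × 1.7 × 3.5×10⁻⁴ = 0.07140 m
Layer 2: 590 × 0.69 × 2.4×10⁻⁴ = 0.097704 m
Δh = 0.07140 + 0.097704 = 0.169104 m ≈ 17 cm

17 cm of thermosteric rise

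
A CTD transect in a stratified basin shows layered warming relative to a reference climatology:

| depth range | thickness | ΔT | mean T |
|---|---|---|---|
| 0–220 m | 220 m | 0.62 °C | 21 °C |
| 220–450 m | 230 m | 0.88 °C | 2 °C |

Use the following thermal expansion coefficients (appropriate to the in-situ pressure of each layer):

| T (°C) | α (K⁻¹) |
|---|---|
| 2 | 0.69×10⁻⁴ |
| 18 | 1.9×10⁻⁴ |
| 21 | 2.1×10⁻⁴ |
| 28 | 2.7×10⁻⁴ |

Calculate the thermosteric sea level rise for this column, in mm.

Layer 1 at 21 °C → α = 2.1×10⁻⁴ K⁻¹
Layer 2 at 2 °C → α = 0.69×10⁻⁴ K⁻¹
0–220 m: 220 × 0.62 × 2.1×10⁻⁴ = 0.028644 m
230 × 0.69×10⁻⁴ × 0.88 = 0.0139656 m
Δh = 0.028644 + 0.0139656 = 0.0426096 m ≈ 42.6 mm

Δh = 42.6 mm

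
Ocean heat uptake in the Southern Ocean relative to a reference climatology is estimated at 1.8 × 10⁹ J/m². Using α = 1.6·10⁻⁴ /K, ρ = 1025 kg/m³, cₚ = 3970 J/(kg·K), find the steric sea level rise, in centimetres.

7.1 cm

Δh = αQ/(ρcₚ) = 1.6×10⁻⁴ × 1.8×10⁹ / (1025 × 3970) ≈ 0.070775 m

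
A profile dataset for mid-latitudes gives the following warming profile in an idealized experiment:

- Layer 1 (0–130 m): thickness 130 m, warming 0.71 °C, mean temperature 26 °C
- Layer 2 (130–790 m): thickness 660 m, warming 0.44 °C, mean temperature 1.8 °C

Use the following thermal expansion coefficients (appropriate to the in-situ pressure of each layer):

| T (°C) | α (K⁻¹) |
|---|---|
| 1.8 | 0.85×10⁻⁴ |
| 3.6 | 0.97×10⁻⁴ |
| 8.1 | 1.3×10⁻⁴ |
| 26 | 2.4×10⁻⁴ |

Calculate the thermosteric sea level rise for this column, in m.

Layer 1 at 26 °C → α = 2.4×10⁻⁴ K⁻¹
Layer 2 at 1.8 °C → α = 0.85×10⁻⁴ K⁻¹
Layer 1: 2.4×10⁻⁴ × 130 × 0.71 = 0.022152 m
130–790 m: 0.85×10⁻⁴ × 0.44 × 660 = 0.024684 m
Δh = 0.022152 + 0.024684 = 0.046836 m

about 0.0468 m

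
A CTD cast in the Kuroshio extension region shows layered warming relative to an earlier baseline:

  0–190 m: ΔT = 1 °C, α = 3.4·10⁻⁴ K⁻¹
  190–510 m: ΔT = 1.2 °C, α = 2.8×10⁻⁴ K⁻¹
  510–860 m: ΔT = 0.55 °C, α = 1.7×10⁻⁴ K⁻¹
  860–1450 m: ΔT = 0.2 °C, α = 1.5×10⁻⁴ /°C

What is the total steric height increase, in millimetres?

Layer 1: 1 × 190 × 3.4×10⁻⁴ = 0.06460 m
190–510 m: 2.8×10⁻⁴ × 320 × 1.2 = 0.10752 m
1.7×10⁻⁴ × 0.55 × 350 = 0.032725 m
860–1450 m: 0.2 × 590 × 1.5×10⁻⁴ = 0.01770 m
Δh = 0.06460 + 0.10752 + 0.032725 + 0.01770 = 0.222545 m ≈ 220 mm

Δh ≈ 220 mm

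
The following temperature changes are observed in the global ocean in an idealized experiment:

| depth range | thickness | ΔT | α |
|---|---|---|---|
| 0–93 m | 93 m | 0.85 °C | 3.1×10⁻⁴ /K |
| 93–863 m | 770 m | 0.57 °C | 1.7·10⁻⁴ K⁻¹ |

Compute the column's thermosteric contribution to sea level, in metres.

Δh ≈ 0.0991 m

0–93 m: 93 × 3.1×10⁻⁴ × 0.85 = 0.0245055 m
Layer 2: 1.7×10⁻⁴ × 770 × 0.57 = 0.074613 m
Δh = 0.0245055 + 0.074613 = 0.0991185 m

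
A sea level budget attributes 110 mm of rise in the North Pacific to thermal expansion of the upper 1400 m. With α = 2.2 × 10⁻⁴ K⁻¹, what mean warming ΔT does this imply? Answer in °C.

ΔT ≈ 0.36 °C

ΔT = Δh/(αH) = 0.11 / (2.2×10⁻⁴ × 1400) ≈ 0.3571 °C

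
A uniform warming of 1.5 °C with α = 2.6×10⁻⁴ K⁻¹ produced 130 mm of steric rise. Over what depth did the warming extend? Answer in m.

H = Δh/(αΔT) = 0.13 / (2.6×10⁻⁴ × 1.5) ≈ 333.3 m

H ≈ 333 m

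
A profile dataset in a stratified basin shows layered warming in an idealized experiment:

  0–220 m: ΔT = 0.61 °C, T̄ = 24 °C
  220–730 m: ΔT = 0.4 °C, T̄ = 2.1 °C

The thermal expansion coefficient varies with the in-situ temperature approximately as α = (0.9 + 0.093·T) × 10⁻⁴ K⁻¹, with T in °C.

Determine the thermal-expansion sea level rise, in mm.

Layer 1: α = (0.9 + 0.093×24)×10⁻⁴ = 3.132×10⁻⁴ K⁻¹
Layer 2: α = (0.9 + 0.093×2.1)×10⁻⁴ = 1.0953×10⁻⁴ K⁻¹
0–220 m: 0.61 × 3.132×10⁻⁴ × 220 = 0.04203144 m
Layer 2: 0.4 × 510 × 1.0953×10⁻⁴ = 0.02234412 m
Δh = 0.04203144 + 0.02234412 = 0.06437556 m

about 64.4 mm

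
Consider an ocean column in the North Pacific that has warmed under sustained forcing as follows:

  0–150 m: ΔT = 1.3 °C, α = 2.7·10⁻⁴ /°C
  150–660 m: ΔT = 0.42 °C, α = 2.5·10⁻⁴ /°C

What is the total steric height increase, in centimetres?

Δh = 11 cm

1.3 × 150 × 2.7×10⁻⁴ = 0.05265 m
0.42 × 2.5×10⁻⁴ × 510 = 0.05355 m
Δh = 0.05265 + 0.05355 = 0.10620 m ≈ 11 cm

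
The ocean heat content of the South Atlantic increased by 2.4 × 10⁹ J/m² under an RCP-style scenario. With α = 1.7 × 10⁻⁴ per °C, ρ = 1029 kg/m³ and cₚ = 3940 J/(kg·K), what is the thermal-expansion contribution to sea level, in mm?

Δh ≈ 100 mm

Δh = αQ/(ρcₚ) = 1.7×10⁻⁴ × 2.4×10⁹ / (1029 × 3940) ≈ 0.10063 m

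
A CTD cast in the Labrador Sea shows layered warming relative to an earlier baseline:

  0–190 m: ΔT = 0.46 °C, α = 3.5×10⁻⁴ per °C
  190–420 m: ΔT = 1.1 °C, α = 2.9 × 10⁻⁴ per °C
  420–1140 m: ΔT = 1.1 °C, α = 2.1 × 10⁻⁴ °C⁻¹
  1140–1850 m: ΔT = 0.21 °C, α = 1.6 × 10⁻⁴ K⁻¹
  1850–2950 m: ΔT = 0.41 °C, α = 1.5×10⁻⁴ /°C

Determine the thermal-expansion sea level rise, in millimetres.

360 mm of thermosteric rise

Layer 1: 0.46 × 3.5×10⁻⁴ × 190 = 0.03059 m
230 × 1.1 × 2.9×10⁻⁴ = 0.07337 m
1.1 × 2.1×10⁻⁴ × 720 = 0.16632 m
1140–1850 m: 0.21 × 710 × 1.6×10⁻⁴ = 0.023856 m
1850–2950 m: 1100 × 1.5×10⁻⁴ × 0.41 = 0.06765 m
Δh = 0.03059 + 0.07337 + 0.16632 + 0.023856 + 0.06765 = 0.361786 m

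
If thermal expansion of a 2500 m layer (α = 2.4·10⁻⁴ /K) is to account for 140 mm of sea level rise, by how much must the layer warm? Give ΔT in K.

ΔT = Δh/(αH) = 0.14 / (2.4×10⁻⁴ × 2500) ≈ 0.2333 K

about 0.233 K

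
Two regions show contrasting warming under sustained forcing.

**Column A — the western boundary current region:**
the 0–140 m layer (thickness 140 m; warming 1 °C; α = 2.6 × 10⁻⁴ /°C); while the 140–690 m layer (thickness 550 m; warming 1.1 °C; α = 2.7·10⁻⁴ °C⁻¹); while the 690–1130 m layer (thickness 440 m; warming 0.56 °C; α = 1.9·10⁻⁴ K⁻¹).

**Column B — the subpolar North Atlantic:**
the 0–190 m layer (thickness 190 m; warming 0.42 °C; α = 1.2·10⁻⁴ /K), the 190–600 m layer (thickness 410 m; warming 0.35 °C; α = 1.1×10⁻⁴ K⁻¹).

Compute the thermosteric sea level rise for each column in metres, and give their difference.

A: 0.25 m; B: 0.025 m; difference 0.22 m

A 0–140 m: 1 × 2.6×10⁻⁴ × 140 = 0.03640 m
A Layer 2: 550 × 2.7×10⁻⁴ × 1.1 = 0.16335 m
A 690–1130 m: 0.56 × 1.9×10⁻⁴ × 440 = 0.046816 m
A total: 0.246566 m
B Layer 1: 190 × 1.2×10⁻⁴ × 0.42 = 0.009576 m
B 190–600 m: 1.1×10⁻⁴ × 410 × 0.35 = 0.015785 m
B total: 0.025361 m
Difference: 0.246566 − 0.025361 = 0.221205 m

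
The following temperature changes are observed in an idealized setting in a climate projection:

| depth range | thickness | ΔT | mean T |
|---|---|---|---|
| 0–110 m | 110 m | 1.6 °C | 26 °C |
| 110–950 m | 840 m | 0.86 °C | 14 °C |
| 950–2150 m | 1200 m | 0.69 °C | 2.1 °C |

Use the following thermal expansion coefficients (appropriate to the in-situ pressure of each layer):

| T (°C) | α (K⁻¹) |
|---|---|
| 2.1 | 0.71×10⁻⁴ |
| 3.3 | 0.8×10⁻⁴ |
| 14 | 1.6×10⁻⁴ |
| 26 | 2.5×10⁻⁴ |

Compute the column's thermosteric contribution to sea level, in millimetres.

about 218 mm

Layer 1 at 26 °C → α = 2.5×10⁻⁴ K⁻¹
Layer 2 at 14 °C → α = 1.6×10⁻⁴ K⁻¹
Layer 3 at 2.1 °C → α = 0.71×10⁻⁴ K⁻¹
0–110 m: 2.5×10⁻⁴ × 110 × 1.6 = 0.04400 m
Layer 2: 840 × 1.6×10⁻⁴ × 0.86 = 0.115584 m
950–2150 m: 1200 × 0.71×10⁻⁴ × 0.69 = 0.058788 m
Δh = 0.04400 + 0.115584 + 0.058788 = 0.218372 m ≈ 218 mm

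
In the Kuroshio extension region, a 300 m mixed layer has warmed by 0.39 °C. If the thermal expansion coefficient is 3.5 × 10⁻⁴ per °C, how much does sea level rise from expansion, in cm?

4.1 cm

Δh = αΔT·H = 3.5×10⁻⁴ × 0.39 × 300 = 0.04095 m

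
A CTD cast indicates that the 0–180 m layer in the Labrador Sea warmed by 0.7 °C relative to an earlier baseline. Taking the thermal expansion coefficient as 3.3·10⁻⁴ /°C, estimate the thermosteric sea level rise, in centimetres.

Δh = αΔT·H = 3.3×10⁻⁴ × 0.7 × 180 = 0.04158 m

Δh ≈ 4.16 cm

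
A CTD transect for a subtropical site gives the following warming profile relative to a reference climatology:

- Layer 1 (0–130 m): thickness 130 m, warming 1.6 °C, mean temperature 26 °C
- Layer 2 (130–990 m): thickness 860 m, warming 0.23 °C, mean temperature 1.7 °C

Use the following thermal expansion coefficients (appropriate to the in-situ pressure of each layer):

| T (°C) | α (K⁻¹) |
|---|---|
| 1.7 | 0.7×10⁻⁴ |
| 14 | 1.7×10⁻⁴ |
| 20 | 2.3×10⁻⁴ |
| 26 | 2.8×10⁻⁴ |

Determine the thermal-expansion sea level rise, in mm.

Layer 1 at 26 °C → α = 2.8×10⁻⁴ K⁻¹
Layer 2 at 1.7 °C → α = 0.7×10⁻⁴ K⁻¹
1.6 × 130 × 2.8×10⁻⁴ = 0.05824 m
0.7×10⁻⁴ × 860 × 0.23 = 0.013846 m
Δh = 0.05824 + 0.013846 = 0.072086 m

72.1 mm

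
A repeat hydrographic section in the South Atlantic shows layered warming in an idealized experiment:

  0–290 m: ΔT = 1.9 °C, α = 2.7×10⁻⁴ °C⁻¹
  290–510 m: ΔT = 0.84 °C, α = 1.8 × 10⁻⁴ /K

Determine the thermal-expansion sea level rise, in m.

Layer 1: 1.9 × 290 × 2.7×10⁻⁴ = 0.14877 m
Layer 2: 1.8×10⁻⁴ × 0.84 × 220 = 0.033264 m
Δh = 0.14877 + 0.033264 = 0.182034 m

Δh ≈ 0.182 m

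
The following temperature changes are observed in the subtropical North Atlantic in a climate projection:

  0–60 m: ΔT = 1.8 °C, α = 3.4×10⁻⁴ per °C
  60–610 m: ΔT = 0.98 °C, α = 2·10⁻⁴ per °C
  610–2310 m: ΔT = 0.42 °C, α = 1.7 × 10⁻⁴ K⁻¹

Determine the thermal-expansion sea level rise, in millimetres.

0–60 m: 60 × 3.4×10⁻⁴ × 1.8 = 0.03672 m
Layer 2: 550 × 0.98 × 2×10⁻⁴ = 0.10780 m
0.42 × 1.7×10⁻⁴ × 1700 = 0.12138 m
Δh = 0.03672 + 0.10780 + 0.12138 = 0.26590 m

266 mm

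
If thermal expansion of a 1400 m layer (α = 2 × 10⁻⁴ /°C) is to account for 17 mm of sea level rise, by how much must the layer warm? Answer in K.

ΔT ≈ 0.0607 K

ΔT = Δh/(αH) = 0.017 / (2×10⁻⁴ × 1400) ≈ 0.06071 K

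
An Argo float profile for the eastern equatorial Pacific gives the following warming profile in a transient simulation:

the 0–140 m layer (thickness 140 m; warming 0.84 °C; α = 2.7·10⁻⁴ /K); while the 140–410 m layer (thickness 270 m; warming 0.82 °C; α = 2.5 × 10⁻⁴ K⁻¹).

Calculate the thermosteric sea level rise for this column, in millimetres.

Δh ≈ 87.1 mm

0.84 × 140 × 2.7×10⁻⁴ = 0.031752 m
0.82 × 270 × 2.5×10⁻⁴ = 0.05535 m
Δh = 0.031752 + 0.05535 = 0.087102 m ≈ 87.1 mm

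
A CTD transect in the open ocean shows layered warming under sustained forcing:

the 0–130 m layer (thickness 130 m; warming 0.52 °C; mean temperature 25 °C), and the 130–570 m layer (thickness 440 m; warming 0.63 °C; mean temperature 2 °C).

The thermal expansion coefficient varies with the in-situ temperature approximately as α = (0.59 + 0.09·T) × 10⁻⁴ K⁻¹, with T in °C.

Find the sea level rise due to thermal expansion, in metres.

0.041 m

Layer 1: α = (0.59 + 0.09×25)×10⁻⁴ = 2.84×10⁻⁴ K⁻¹
Layer 2: α = (0.59 + 0.09×2)×10⁻⁴ = 0.77×10⁻⁴ K⁻¹
Layer 1: 2.84×10⁻⁴ × 0.52 × 130 = 0.0191984 m
0.77×10⁻⁴ × 440 × 0.63 = 0.0213444 m
Δh = 0.0191984 + 0.0213444 = 0.0405428 m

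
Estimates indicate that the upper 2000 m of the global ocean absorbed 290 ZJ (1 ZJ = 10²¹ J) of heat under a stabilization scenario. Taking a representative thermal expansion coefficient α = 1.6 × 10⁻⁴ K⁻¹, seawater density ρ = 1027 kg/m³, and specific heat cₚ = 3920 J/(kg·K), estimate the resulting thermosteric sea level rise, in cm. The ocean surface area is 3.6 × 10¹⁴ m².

Per unit area: Q = 290×10²¹ / (3.6×10¹⁴) ≈ 8.056×10⁸ J/m²
Δh = αQ/(ρcₚ) = 1.6×10⁻⁴ × 8.056×10⁸ / (1027 × 3920) ≈ 0.032017 m

Δh ≈ 3.2 cm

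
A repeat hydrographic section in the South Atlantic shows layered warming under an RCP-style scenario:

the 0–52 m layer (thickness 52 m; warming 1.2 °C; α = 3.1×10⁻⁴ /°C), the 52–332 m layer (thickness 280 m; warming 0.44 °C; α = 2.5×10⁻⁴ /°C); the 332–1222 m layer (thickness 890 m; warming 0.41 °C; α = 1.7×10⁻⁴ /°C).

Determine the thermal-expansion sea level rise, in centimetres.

Layer 1: 52 × 1.2 × 3.1×10⁻⁴ = 0.019344 m
Layer 2: 0.44 × 280 × 2.5×10⁻⁴ = 0.03080 m
1.7×10⁻⁴ × 0.41 × 890 = 0.062033 m
Δh = 0.019344 + 0.03080 + 0.062033 = 0.112177 m ≈ 11.2 cm

Δh ≈ 11.2 cm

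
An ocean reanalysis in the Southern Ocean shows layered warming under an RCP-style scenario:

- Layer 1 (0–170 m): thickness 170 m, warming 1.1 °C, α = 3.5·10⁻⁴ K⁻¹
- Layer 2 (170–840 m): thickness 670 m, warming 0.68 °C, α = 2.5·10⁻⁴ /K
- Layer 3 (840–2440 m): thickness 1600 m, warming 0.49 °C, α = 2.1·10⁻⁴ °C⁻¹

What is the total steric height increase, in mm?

Layer 1: 1.1 × 3.5×10⁻⁴ × 170 = 0.06545 m
170–840 m: 2.5×10⁻⁴ × 0.68 × 670 = 0.11390 m
Layer 3: 2.1×10⁻⁴ × 1600 × 0.49 = 0.16464 m
Δh = 0.06545 + 0.11390 + 0.16464 = 0.34399 m

340 mm of thermosteric rise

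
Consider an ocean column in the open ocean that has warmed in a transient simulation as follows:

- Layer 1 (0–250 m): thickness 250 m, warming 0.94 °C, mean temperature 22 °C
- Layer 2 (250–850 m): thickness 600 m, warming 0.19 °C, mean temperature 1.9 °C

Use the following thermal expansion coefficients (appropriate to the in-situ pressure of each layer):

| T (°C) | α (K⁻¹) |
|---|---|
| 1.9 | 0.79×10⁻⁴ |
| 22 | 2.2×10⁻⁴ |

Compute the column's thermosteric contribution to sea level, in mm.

about 60.7 mm

Layer 1 at 22 °C → α = 2.2×10⁻⁴ K⁻¹
Layer 2 at 1.9 °C → α = 0.79×10⁻⁴ K⁻¹
250 × 0.94 × 2.2×10⁻⁴ = 0.05170 m
250–850 m: 600 × 0.79×10⁻⁴ × 0.19 = 0.009006 m
Δh = 0.05170 + 0.009006 = 0.060706 m ≈ 60.7 mm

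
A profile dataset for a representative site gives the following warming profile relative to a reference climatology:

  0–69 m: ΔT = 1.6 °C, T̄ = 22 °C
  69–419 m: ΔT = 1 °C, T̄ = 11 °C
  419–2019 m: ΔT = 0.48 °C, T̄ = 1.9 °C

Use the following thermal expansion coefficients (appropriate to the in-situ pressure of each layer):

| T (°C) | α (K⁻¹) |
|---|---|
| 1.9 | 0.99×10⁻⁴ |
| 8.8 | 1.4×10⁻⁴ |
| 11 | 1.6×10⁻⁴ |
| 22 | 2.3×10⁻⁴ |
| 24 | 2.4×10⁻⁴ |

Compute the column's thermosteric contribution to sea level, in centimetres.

Δh = 16 cm

Layer 1 at 22 °C → α = 2.3×10⁻⁴ K⁻¹
Layer 2 at 11 °C → α = 1.6×10⁻⁴ K⁻¹
Layer 3 at 1.9 °C → α = 0.99×10⁻⁴ K⁻¹
0–69 m: 69 × 1.6 × 2.3×10⁻⁴ = 0.025392 m
69–419 m: 1.6×10⁻⁴ × 350 × 1 = 0.05600 m
Layer 3: 1600 × 0.48 × 0.99×10⁻⁴ = 0.076032 m
Δh = 0.025392 + 0.05600 + 0.076032 = 0.157424 m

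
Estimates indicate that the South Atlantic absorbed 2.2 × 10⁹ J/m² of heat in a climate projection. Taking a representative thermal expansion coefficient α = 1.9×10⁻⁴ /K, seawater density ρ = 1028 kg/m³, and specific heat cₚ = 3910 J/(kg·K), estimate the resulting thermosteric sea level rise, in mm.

100 mm

Δh = αQ/(ρcₚ) = 1.9×10⁻⁴ × 2.2×10⁹ / (1028 × 3910) ≈ 0.10399 m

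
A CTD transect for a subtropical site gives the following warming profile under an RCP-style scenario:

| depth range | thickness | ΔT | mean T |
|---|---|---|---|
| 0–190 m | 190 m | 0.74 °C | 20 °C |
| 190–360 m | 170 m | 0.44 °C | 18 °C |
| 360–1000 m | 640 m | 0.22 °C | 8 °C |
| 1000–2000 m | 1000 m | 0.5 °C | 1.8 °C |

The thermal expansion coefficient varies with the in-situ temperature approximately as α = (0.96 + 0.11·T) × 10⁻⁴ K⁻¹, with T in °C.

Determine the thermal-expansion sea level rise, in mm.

Layer 1: α = (0.96 + 0.11×20)×10⁻⁴ = 3.16×10⁻⁴ K⁻¹
Layer 2: α = (0.96 + 0.11×18)×10⁻⁴ = 2.94×10⁻⁴ K⁻¹
Layer 3: α = (0.96 + 0.11×8)×10⁻⁴ = 1.84×10⁻⁴ K⁻¹
Layer 4: α = (0.96 + 0.11×1.8)×10⁻⁴ = 1.158×10⁻⁴ K⁻¹
0.74 × 3.16×10⁻⁴ × 190 = 0.0444296 m
Layer 2: 2.94×10⁻⁴ × 0.44 × 170 = 0.0219912 m
Layer 3: 1.84×10⁻⁴ × 0.22 × 640 = 0.0259072 m
Layer 4: 1.158×10⁻⁴ × 1000 × 0.5 = 0.05790 m
Δh = 0.0444296 + 0.0219912 + 0.0259072 + 0.05790 = 0.150228 m ≈ 150 mm

about 150 mm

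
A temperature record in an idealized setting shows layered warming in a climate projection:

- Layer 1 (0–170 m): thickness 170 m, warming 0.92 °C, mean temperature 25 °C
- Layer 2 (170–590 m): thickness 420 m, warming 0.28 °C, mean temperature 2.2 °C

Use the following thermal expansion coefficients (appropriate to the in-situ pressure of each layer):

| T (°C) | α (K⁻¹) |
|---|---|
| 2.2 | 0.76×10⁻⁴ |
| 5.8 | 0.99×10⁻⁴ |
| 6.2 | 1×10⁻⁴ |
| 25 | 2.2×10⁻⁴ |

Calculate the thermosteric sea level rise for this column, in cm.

Δh = 4.3 cm

Layer 1 at 25 °C → α = 2.2×10⁻⁴ K⁻¹
Layer 2 at 2.2 °C → α = 0.76×10⁻⁴ K⁻¹
2.2×10⁻⁴ × 170 × 0.92 = 0.034408 m
Layer 2: 0.76×10⁻⁴ × 0.28 × 420 = 0.0089376 m
Δh = 0.034408 + 0.0089376 = 0.0433456 m ≈ 4.3 cm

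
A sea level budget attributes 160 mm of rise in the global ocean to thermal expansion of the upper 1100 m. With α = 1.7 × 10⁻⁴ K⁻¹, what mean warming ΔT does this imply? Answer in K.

ΔT ≈ 0.856 K

ΔT = Δh/(αH) = 0.16 / (1.7×10⁻⁴ × 1100) ≈ 0.8556 K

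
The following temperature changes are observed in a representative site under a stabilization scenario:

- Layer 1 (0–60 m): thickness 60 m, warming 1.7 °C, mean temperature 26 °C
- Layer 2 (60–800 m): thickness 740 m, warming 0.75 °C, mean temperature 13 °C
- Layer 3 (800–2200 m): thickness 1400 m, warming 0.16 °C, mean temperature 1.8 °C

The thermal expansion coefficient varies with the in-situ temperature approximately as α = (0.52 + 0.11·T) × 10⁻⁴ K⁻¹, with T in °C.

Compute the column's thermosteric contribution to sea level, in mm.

Layer 1: α = (0.52 + 0.11×26)×10⁻⁴ = 3.38×10⁻⁴ K⁻¹
Layer 2: α = (0.52 + 0.11×13)×10⁻⁴ = 1.95×10⁻⁴ K⁻¹
Layer 3: α = (0.52 + 0.11×1.8)×10⁻⁴ = 0.718×10⁻⁴ K⁻¹
Layer 1: 3.38×10⁻⁴ × 1.7 × 60 = 0.034476 m
1.95×10⁻⁴ × 740 × 0.75 = 0.108225 m
0.718×10⁻⁴ × 1400 × 0.16 = 0.0160832 m
Δh = 0.034476 + 0.108225 + 0.0160832 = 0.1587842 m ≈ 160 mm

Δh ≈ 160 mm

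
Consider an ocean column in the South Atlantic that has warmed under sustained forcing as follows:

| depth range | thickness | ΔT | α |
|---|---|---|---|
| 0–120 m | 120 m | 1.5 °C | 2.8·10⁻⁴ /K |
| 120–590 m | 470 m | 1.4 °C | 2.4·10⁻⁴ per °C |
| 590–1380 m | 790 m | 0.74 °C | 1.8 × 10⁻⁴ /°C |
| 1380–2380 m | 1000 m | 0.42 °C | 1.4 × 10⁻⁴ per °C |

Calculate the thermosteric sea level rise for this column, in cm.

2.8×10⁻⁴ × 1.5 × 120 = 0.05040 m
1.4 × 2.4×10⁻⁴ × 470 = 0.15792 m
Layer 3: 1.8×10⁻⁴ × 790 × 0.74 = 0.105228 m
0.42 × 1000 × 1.4×10⁻⁴ = 0.05880 m
Δh = 0.05040 + 0.15792 + 0.105228 + 0.05880 = 0.372348 m

about 37 cm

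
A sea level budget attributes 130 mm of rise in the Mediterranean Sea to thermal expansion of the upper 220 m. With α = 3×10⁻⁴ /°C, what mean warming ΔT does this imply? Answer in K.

ΔT = Δh/(αH) = 0.13 / (3×10⁻⁴ × 220) ≈ 1.970 K

1.97 K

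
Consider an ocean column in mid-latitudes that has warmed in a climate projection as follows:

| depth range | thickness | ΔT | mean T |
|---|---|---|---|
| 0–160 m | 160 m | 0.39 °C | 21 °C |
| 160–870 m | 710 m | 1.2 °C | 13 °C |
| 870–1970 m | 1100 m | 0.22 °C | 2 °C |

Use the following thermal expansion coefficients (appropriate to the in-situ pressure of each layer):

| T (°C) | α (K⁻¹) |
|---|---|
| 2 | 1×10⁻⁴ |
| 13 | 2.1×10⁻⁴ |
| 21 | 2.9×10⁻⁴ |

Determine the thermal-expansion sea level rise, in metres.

Layer 1 at 21 °C → α = 2.9×10⁻⁴ K⁻¹
Layer 2 at 13 °C → α = 2.1×10⁻⁴ K⁻¹
Layer 3 at 2 °C → α = 1×10⁻⁴ K⁻¹
0–160 m: 160 × 0.39 × 2.9×10⁻⁴ = 0.018096 m
160–870 m: 1.2 × 2.1×10⁻⁴ × 710 = 0.17892 m
870–1970 m: 1×10⁻⁴ × 0.22 × 1100 = 0.02420 m
Δh = 0.018096 + 0.17892 + 0.02420 = 0.221216 m

0.22 m of thermosteric rise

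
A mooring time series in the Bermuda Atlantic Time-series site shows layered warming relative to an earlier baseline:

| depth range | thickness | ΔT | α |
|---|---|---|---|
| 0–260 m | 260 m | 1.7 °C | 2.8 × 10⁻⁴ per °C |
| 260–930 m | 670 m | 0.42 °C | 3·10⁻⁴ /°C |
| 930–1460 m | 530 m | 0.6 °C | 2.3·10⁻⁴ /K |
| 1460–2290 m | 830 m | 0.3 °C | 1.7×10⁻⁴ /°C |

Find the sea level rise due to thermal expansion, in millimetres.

324 mm

0–260 m: 2.8×10⁻⁴ × 260 × 1.7 = 0.12376 m
Layer 2: 3×10⁻⁴ × 670 × 0.42 = 0.08442 m
930–1460 m: 2.3×10⁻⁴ × 530 × 0.6 = 0.07314 m
1460–2290 m: 830 × 1.7×10⁻⁴ × 0.3 = 0.04233 m
Δh = 0.12376 + 0.08442 + 0.07314 + 0.04233 = 0.32365 m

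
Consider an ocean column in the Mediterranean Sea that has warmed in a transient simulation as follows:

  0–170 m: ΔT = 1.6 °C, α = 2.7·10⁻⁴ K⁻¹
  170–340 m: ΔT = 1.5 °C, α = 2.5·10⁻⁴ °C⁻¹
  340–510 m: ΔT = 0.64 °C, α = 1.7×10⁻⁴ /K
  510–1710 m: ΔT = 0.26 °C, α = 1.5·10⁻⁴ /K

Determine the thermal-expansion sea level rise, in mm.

Layer 1: 2.7×10⁻⁴ × 170 × 1.6 = 0.07344 m
170 × 1.5 × 2.5×10⁻⁴ = 0.06375 m
170 × 0.64 × 1.7×10⁻⁴ = 0.018496 m
Layer 4: 1200 × 1.5×10⁻⁴ × 0.26 = 0.04680 m
Δh = 0.07344 + 0.06375 + 0.018496 + 0.04680 = 0.202486 m

Δh ≈ 200 mm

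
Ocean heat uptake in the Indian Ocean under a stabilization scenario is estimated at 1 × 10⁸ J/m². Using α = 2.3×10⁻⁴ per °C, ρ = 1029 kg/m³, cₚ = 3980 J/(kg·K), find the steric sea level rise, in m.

Δh ≈ 0.0056 m

Δh = αQ/(ρcₚ) = 2.3×10⁻⁴ × 1×10⁸ / (1029 × 3980) ≈ 0.005616 m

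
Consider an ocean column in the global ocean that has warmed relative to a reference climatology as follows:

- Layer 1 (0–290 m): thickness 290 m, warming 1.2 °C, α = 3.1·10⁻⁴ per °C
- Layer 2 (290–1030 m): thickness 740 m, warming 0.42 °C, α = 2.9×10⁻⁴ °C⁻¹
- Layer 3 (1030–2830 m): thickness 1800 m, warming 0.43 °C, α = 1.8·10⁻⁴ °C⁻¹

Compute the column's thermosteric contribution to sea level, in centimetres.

0–290 m: 3.1×10⁻⁴ × 290 × 1.2 = 0.10788 m
2.9×10⁻⁴ × 0.42 × 740 = 0.090132 m
1030–2830 m: 0.43 × 1800 × 1.8×10⁻⁴ = 0.13932 m
Δh = 0.10788 + 0.090132 + 0.13932 = 0.337332 m ≈ 34 cm

Δh ≈ 34 cm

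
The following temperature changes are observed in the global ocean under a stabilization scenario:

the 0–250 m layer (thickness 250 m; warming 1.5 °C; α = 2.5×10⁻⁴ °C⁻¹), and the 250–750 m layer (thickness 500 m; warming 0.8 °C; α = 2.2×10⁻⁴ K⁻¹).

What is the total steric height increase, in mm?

180 mm of thermosteric rise

2.5×10⁻⁴ × 1.5 × 250 = 0.09375 m
0.8 × 500 × 2.2×10⁻⁴ = 0.08800 m
Δh = 0.09375 + 0.08800 = 0.18175 m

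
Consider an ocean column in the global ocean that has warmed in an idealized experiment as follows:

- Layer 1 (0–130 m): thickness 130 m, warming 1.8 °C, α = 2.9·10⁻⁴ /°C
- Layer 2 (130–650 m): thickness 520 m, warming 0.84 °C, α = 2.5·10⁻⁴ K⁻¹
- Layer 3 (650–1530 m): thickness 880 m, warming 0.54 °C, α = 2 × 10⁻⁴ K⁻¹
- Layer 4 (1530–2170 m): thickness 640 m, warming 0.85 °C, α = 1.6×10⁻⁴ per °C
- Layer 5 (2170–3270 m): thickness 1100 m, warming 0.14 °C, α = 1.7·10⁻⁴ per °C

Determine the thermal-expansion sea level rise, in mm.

390 mm of thermosteric rise

1.8 × 2.9×10⁻⁴ × 130 = 0.06786 m
Layer 2: 2.5×10⁻⁴ × 520 × 0.84 = 0.10920 m
Layer 3: 880 × 2×10⁻⁴ × 0.54 = 0.09504 m
Layer 4: 640 × 1.6×10⁻⁴ × 0.85 = 0.08704 m
1100 × 0.14 × 1.7×10⁻⁴ = 0.02618 m
Δh = 0.06786 + 0.10920 + 0.09504 + 0.08704 + 0.02618 = 0.38532 m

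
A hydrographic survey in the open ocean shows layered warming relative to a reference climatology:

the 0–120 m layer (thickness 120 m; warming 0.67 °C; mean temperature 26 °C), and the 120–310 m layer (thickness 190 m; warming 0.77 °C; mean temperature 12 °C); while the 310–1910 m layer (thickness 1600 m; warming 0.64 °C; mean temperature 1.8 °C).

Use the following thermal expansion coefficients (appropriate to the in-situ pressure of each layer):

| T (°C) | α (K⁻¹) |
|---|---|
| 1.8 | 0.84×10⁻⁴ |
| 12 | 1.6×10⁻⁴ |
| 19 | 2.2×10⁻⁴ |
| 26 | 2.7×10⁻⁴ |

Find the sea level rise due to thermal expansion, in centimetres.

Δh ≈ 13.1 cm

Layer 1 at 26 °C → α = 2.7×10⁻⁴ K⁻¹
Layer 2 at 12 °C → α = 1.6×10⁻⁴ K⁻¹
Layer 3 at 1.8 °C → α = 0.84×10⁻⁴ K⁻¹
0–120 m: 2.7×10⁻⁴ × 0.67 × 120 = 0.021708 m
120–310 m: 1.6×10⁻⁴ × 190 × 0.77 = 0.023408 m
310–1910 m: 0.84×10⁻⁴ × 1600 × 0.64 = 0.086016 m
Δh = 0.021708 + 0.023408 + 0.086016 = 0.131132 m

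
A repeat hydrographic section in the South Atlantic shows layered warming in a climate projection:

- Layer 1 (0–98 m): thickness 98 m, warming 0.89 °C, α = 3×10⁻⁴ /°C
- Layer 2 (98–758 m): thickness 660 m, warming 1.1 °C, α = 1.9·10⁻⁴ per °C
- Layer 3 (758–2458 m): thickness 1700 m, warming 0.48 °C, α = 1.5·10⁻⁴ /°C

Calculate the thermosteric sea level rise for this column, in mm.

Layer 1: 3×10⁻⁴ × 98 × 0.89 = 0.026166 m
98–758 m: 1.9×10⁻⁴ × 660 × 1.1 = 0.13794 m
758–2458 m: 1.5×10⁻⁴ × 1700 × 0.48 = 0.12240 m
Δh = 0.026166 + 0.13794 + 0.12240 = 0.286506 m ≈ 287 mm

Δh = 287 mm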